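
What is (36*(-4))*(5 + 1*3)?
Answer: -1152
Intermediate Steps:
(36*(-4))*(5 + 1*3) = -144*(5 + 3) = -144*8 = -1152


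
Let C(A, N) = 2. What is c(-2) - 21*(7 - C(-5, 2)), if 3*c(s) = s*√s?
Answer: -105 - 2*I*√2/3 ≈ -105.0 - 0.94281*I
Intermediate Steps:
c(s) = s^(3/2)/3 (c(s) = (s*√s)/3 = s^(3/2)/3)
c(-2) - 21*(7 - C(-5, 2)) = (-2)^(3/2)/3 - 21*(7 - 1*2) = (-2*I*√2)/3 - 21*(7 - 2) = -2*I*√2/3 - 21*5 = -2*I*√2/3 - 105 = -105 - 2*I*√2/3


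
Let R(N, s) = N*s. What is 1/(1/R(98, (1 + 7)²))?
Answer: 6272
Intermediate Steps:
1/(1/R(98, (1 + 7)²)) = 1/(1/(98*(1 + 7)²)) = 1/(1/(98*8²)) = 1/(1/(98*64)) = 1/(1/6272) = 6272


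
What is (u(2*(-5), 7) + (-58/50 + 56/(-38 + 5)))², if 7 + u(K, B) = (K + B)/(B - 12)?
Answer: 58323769/680625 ≈ 85.692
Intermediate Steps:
u(K, B) = -7 + (B + K)/(-12 + B) (u(K, B) = -7 + (K + B)/(B - 12) = -7 + (B + K)/(-12 + B))
(u(2*(-5), 7) + (-58/50 + 56/(-38 + 5)))² = ((84 + 2*(-5) - 6*7)/(-12 + 7) + (-58/50 + 56/(-38 + 5)))² = ((84 - 10 - 42)/(-5) + (-58*1/50 + 56/(-33)))² = (-⅕*32 + (-29/25 + 56*(-1/33)))² = (-32/5 + (-29/25 - 56/33))² = (-32/5 - 2357/825)² = (-7637/825)² = 58323769/680625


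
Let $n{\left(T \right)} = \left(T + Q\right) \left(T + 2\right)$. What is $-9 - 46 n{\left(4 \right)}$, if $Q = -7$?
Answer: $819$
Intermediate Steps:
$n{\left(T \right)} = \left(-7 + T\right) \left(2 + T\right)$ ($n{\left(T \right)} = \left(T - 7\right) \left(T + 2\right) = \left(-7 + T\right) \left(2 + T\right)$)
$-9 - 46 n{\left(4 \right)} = -9 - 46 \left(-14 + 4^{2} - 20\right) = -9 - 46 \left(-14 + 16 - 20\right) = -9 - -828 = -9 + 828 = 819$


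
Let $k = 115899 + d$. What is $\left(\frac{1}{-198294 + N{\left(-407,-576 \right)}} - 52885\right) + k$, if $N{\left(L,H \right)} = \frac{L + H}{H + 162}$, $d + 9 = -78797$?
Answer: $- \frac{1296408439950}{82092733} \approx -15792.0$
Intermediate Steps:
$d = -78806$ ($d = -9 - 78797 = -78806$)
$N{\left(L,H \right)} = \frac{H + L}{162 + H}$
$k = 37093$ ($k = 115899 - 78806 = 37093$)
$\left(\frac{1}{-198294 + N{\left(-407,-576 \right)}} - 52885\right) + k = \left(\frac{1}{-198294 + \frac{-576 - 407}{162 - 576}} - 52885\right) + 37093 = \left(\frac{1}{-198294 + \frac{1}{-414} \left(-983\right)} - 52885\right) + 37093 = \left(\frac{1}{-198294 - - \frac{983}{414}} - 52885\right) + 37093 = \left(\frac{1}{-198294 + \frac{983}{414}} - 52885\right) + 37093 = \left(\frac{1}{- \frac{82092733}{414}} - 52885\right) + 37093 = \left(- \frac{414}{82092733} - 52885\right) + 37093 = - \frac{4341474185119}{82092733} + 37093 = - \frac{1296408439950}{82092733}$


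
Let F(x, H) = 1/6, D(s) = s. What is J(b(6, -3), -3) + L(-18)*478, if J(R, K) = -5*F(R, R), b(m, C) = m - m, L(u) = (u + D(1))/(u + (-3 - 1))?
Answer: 24323/66 ≈ 368.53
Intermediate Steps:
L(u) = (1 + u)/(-4 + u) (L(u) = (u + 1)/(u + (-3 - 1)) = (1 + u)/(u - 4) = (1 + u)/(-4 + u))
b(m, C) = 0
F(x, H) = ⅙
J(R, K) = -⅚ (J(R, K) = -5*⅙ = -⅚)
J(b(6, -3), -3) + L(-18)*478 = -⅚ + ((1 - 18)/(-4 - 18))*478 = -⅚ + (-17/(-22))*478 = -⅚ - 1/22*(-17)*478 = -⅚ + (17/22)*478 = -⅚ + 4063/11 = 24323/66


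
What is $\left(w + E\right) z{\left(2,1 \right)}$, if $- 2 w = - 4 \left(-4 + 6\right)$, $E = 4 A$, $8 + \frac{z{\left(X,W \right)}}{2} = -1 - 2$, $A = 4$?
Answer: $-440$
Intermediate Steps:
$z{\left(X,W \right)} = -22$ ($z{\left(X,W \right)} = -16 + 2 \left(-1 - 2\right) = -16 + 2 \left(-3\right) = -16 - 6 = -22$)
$E = 16$ ($E = 4 \cdot 4 = 16$)
$w = 4$ ($w = - \frac{\left(-4\right) \left(-4 + 6\right)}{2} = - \frac{\left(-4\right) 2}{2} = \left(- \frac{1}{2}\right) \left(-8\right) = 4$)
$\left(w + E\right) z{\left(2,1 \right)} = \left(4 + 16\right) \left(-22\right) = 20 \left(-22\right) = -440$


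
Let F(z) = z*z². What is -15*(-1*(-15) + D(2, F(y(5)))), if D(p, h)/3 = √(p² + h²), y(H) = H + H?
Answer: -225 - 4770*√89 ≈ -45225.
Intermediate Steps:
y(H) = 2*H
F(z) = z³
D(p, h) = 3*√(h² + p²) (D(p, h) = 3*√(p² + h²) = 3*√(h² + p²))
-15*(-1*(-15) + D(2, F(y(5)))) = -15*(-1*(-15) + 3*√(((2*5)³)² + 2²)) = -15*(15 + 3*√((10³)² + 4)) = -15*(15 + 3*√(1000² + 4)) = -15*(15 + 3*√(1000000 + 4)) = -15*(15 + 3*√1000004) = -15*(15 + 3*(106*√89)) = -15*(15 + 318*√89) = -225 - 4770*√89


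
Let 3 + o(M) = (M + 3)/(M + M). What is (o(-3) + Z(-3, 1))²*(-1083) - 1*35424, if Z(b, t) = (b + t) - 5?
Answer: -143724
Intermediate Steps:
o(M) = -3 + (3 + M)/(2*M) (o(M) = -3 + (M + 3)/(M + M) = -3 + (3 + M)/((2*M)) = -3 + (3 + M)*(1/(2*M)) = -3 + (3 + M)/(2*M))
Z(b, t) = -5 + b + t
(o(-3) + Z(-3, 1))²*(-1083) - 1*35424 = ((½)*(3 - 5*(-3))/(-3) + (-5 - 3 + 1))²*(-1083) - 1*35424 = ((½)*(-⅓)*(3 + 15) - 7)²*(-1083) - 35424 = ((½)*(-⅓)*18 - 7)²*(-1083) - 35424 = (-3 - 7)²*(-1083) - 35424 = (-10)²*(-1083) - 35424 = 100*(-1083) - 35424 = -108300 - 35424 = -143724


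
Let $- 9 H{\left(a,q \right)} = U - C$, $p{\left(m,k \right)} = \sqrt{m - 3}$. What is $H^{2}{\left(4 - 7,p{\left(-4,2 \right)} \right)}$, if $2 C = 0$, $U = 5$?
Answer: $\frac{25}{81} \approx 0.30864$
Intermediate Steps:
$C = 0$ ($C = \frac{1}{2} \cdot 0 = 0$)
$p{\left(m,k \right)} = \sqrt{-3 + m}$
$H{\left(a,q \right)} = - \frac{5}{9}$ ($H{\left(a,q \right)} = - \frac{5 - 0}{9} = - \frac{5 + 0}{9} = \left(- \frac{1}{9}\right) 5 = - \frac{5}{9}$)
$H^{2}{\left(4 - 7,p{\left(-4,2 \right)} \right)} = \left(- \frac{5}{9}\right)^{2} = \frac{25}{81}$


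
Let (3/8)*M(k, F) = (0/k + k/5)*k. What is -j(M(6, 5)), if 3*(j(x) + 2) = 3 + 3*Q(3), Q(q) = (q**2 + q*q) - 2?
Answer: -15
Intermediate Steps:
Q(q) = -2 + 2*q**2 (Q(q) = (q**2 + q**2) - 2 = 2*q**2 - 2 = -2 + 2*q**2)
M(k, F) = 8*k**2/15 (M(k, F) = 8*((0/k + k/5)*k)/3 = 8*((0 + k*(1/5))*k)/3 = 8*((0 + k/5)*k)/3 = 8*((k/5)*k)/3 = 8*(k**2/5)/3 = 8*k**2/15)
j(x) = 15 (j(x) = -2 + (3 + 3*(-2 + 2*3**2))/3 = -2 + (3 + 3*(-2 + 2*9))/3 = -2 + (3 + 3*(-2 + 18))/3 = -2 + (3 + 3*16)/3 = -2 + (3 + 48)/3 = -2 + (1/3)*51 = -2 + 17 = 15)
-j(M(6, 5)) = -1*15 = -15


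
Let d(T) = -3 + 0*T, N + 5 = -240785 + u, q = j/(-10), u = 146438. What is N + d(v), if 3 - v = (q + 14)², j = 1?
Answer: -94355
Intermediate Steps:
q = -⅒ (q = 1/(-10) = 1*(-⅒) = -⅒ ≈ -0.10000)
N = -94352 (N = -5 + (-240785 + 146438) = -5 - 94347 = -94352)
v = -19021/100 (v = 3 - (-⅒ + 14)² = 3 - (139/10)² = 3 - 1*19321/100 = 3 - 19321/100 = -19021/100 ≈ -190.21)
d(T) = -3 (d(T) = -3 + 0 = -3)
N + d(v) = -94352 - 3 = -94355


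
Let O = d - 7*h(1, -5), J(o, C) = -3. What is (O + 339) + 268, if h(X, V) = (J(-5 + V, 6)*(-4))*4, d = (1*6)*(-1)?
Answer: 265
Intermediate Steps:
d = -6 (d = 6*(-1) = -6)
h(X, V) = 48 (h(X, V) = -3*(-4)*4 = 12*4 = 48)
O = -342 (O = -6 - 7*48 = -6 - 336 = -342)
(O + 339) + 268 = (-342 + 339) + 268 = -3 + 268 = 265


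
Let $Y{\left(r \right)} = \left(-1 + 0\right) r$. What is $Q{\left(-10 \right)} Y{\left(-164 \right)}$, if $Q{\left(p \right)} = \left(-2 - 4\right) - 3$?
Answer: $-1476$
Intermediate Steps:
$Y{\left(r \right)} = - r$
$Q{\left(p \right)} = -9$ ($Q{\left(p \right)} = -6 - 3 = -9$)
$Q{\left(-10 \right)} Y{\left(-164 \right)} = - 9 \left(\left(-1\right) \left(-164\right)\right) = \left(-9\right) 164 = -1476$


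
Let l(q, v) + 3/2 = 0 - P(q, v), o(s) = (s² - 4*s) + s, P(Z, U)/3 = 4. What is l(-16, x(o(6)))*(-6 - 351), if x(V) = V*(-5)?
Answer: 9639/2 ≈ 4819.5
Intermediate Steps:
P(Z, U) = 12 (P(Z, U) = 3*4 = 12)
o(s) = s² - 3*s
x(V) = -5*V
l(q, v) = -27/2 (l(q, v) = -3/2 + (0 - 1*12) = -3/2 + (0 - 12) = -3/2 - 12 = -27/2)
l(-16, x(o(6)))*(-6 - 351) = -27*(-6 - 351)/2 = -27/2*(-357) = 9639/2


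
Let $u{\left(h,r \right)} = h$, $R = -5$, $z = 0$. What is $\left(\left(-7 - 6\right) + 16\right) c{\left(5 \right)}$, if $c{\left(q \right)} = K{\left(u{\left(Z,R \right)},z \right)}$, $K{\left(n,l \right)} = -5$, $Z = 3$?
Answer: $-15$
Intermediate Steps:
$c{\left(q \right)} = -5$
$\left(\left(-7 - 6\right) + 16\right) c{\left(5 \right)} = \left(\left(-7 - 6\right) + 16\right) \left(-5\right) = \left(-13 + 16\right) \left(-5\right) = 3 \left(-5\right) = -15$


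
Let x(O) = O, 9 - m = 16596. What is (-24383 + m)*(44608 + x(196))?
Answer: -1835619880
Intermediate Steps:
m = -16587 (m = 9 - 1*16596 = 9 - 16596 = -16587)
(-24383 + m)*(44608 + x(196)) = (-24383 - 16587)*(44608 + 196) = -40970*44804 = -1835619880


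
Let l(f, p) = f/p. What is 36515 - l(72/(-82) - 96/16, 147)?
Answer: 73358729/2009 ≈ 36515.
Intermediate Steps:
36515 - l(72/(-82) - 96/16, 147) = 36515 - (72/(-82) - 96/16)/147 = 36515 - (72*(-1/82) - 96*1/16)/147 = 36515 - (-36/41 - 6)/147 = 36515 - (-282)/(41*147) = 36515 - 1*(-94/2009) = 36515 + 94/2009 = 73358729/2009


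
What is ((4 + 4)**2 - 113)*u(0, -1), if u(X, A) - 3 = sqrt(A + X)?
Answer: -147 - 49*I ≈ -147.0 - 49.0*I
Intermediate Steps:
u(X, A) = 3 + sqrt(A + X)
((4 + 4)**2 - 113)*u(0, -1) = ((4 + 4)**2 - 113)*(3 + sqrt(-1 + 0)) = (8**2 - 113)*(3 + sqrt(-1)) = (64 - 113)*(3 + I) = -49*(3 + I) = -147 - 49*I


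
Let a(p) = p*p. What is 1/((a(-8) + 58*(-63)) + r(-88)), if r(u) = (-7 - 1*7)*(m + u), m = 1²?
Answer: -1/2372 ≈ -0.00042159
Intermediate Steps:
a(p) = p²
m = 1
r(u) = -14 - 14*u (r(u) = (-7 - 1*7)*(1 + u) = (-7 - 7)*(1 + u) = -14*(1 + u) = -14 - 14*u)
1/((a(-8) + 58*(-63)) + r(-88)) = 1/(((-8)² + 58*(-63)) + (-14 - 14*(-88))) = 1/((64 - 3654) + (-14 + 1232)) = 1/(-3590 + 1218) = 1/(-2372) = -1/2372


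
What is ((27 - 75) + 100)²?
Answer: 2704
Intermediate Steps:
((27 - 75) + 100)² = (-48 + 100)² = 52² = 2704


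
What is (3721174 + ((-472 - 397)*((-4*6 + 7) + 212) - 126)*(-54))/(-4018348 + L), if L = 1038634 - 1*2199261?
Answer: -12878548/5178975 ≈ -2.4867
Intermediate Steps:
L = -1160627 (L = 1038634 - 2199261 = -1160627)
(3721174 + ((-472 - 397)*((-4*6 + 7) + 212) - 126)*(-54))/(-4018348 + L) = (3721174 + ((-472 - 397)*((-4*6 + 7) + 212) - 126)*(-54))/(-4018348 - 1160627) = (3721174 + (-869*((-24 + 7) + 212) - 126)*(-54))/(-5178975) = (3721174 + (-869*(-17 + 212) - 126)*(-54))*(-1/5178975) = (3721174 + (-869*195 - 126)*(-54))*(-1/5178975) = (3721174 + (-169455 - 126)*(-54))*(-1/5178975) = (3721174 - 169581*(-54))*(-1/5178975) = (3721174 + 9157374)*(-1/5178975) = 12878548*(-1/5178975) = -12878548/5178975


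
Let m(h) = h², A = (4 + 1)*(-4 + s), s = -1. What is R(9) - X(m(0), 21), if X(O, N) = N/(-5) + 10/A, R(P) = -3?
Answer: 8/5 ≈ 1.6000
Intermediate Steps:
A = -25 (A = (4 + 1)*(-4 - 1) = 5*(-5) = -25)
X(O, N) = -⅖ - N/5 (X(O, N) = N/(-5) + 10/(-25) = N*(-⅕) + 10*(-1/25) = -N/5 - ⅖ = -⅖ - N/5)
R(9) - X(m(0), 21) = -3 - (-⅖ - ⅕*21) = -3 - (-⅖ - 21/5) = -3 - 1*(-23/5) = -3 + 23/5 = 8/5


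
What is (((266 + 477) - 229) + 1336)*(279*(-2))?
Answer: -1032300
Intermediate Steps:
(((266 + 477) - 229) + 1336)*(279*(-2)) = ((743 - 229) + 1336)*(-558) = (514 + 1336)*(-558) = 1850*(-558) = -1032300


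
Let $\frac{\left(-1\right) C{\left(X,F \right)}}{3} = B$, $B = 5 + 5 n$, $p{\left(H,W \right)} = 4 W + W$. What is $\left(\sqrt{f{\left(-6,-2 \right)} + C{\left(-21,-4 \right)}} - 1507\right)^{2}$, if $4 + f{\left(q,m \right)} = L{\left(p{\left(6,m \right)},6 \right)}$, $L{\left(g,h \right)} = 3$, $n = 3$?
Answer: $\left(1507 - i \sqrt{61}\right)^{2} \approx 2.271 \cdot 10^{6} - 2.354 \cdot 10^{4} i$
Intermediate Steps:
$p{\left(H,W \right)} = 5 W$
$f{\left(q,m \right)} = -1$ ($f{\left(q,m \right)} = -4 + 3 = -1$)
$B = 20$ ($B = 5 + 5 \cdot 3 = 5 + 15 = 20$)
$C{\left(X,F \right)} = -60$ ($C{\left(X,F \right)} = \left(-3\right) 20 = -60$)
$\left(\sqrt{f{\left(-6,-2 \right)} + C{\left(-21,-4 \right)}} - 1507\right)^{2} = \left(\sqrt{-1 - 60} - 1507\right)^{2} = \left(\sqrt{-61} - 1507\right)^{2} = \left(i \sqrt{61} - 1507\right)^{2} = \left(-1507 + i \sqrt{61}\right)^{2}$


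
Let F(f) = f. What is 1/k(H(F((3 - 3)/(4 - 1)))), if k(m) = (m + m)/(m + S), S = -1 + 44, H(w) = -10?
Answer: -33/20 ≈ -1.6500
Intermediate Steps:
S = 43
k(m) = 2*m/(43 + m) (k(m) = (m + m)/(m + 43) = (2*m)/(43 + m) = 2*m/(43 + m))
1/k(H(F((3 - 3)/(4 - 1)))) = 1/(2*(-10)/(43 - 10)) = 1/(2*(-10)/33) = 1/(2*(-10)*(1/33)) = 1/(-20/33) = -33/20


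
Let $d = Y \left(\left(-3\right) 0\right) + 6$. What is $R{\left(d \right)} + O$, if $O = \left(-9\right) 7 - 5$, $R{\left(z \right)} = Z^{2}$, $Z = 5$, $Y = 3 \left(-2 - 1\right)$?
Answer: $-43$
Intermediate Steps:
$Y = -9$ ($Y = 3 \left(-3\right) = -9$)
$d = 6$ ($d = - 9 \left(\left(-3\right) 0\right) + 6 = \left(-9\right) 0 + 6 = 0 + 6 = 6$)
$R{\left(z \right)} = 25$ ($R{\left(z \right)} = 5^{2} = 25$)
$O = -68$ ($O = -63 - 5 = -68$)
$R{\left(d \right)} + O = 25 - 68 = -43$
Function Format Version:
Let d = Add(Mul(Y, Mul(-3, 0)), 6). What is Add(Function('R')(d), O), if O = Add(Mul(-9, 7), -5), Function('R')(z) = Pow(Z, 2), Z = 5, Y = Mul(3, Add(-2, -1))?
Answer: -43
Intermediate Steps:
Y = -9 (Y = Mul(3, -3) = -9)
d = 6 (d = Add(Mul(-9, Mul(-3, 0)), 6) = Add(Mul(-9, 0), 6) = Add(0, 6) = 6)
Function('R')(z) = 25 (Function('R')(z) = Pow(5, 2) = 25)
O = -68 (O = Add(-63, -5) = -68)
Add(Function('R')(d), O) = Add(25, -68) = -43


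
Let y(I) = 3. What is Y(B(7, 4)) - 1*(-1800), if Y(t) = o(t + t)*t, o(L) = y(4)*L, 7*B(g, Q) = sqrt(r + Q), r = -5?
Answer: 88194/49 ≈ 1799.9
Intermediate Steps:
B(g, Q) = sqrt(-5 + Q)/7
o(L) = 3*L
Y(t) = 6*t**2 (Y(t) = (3*(t + t))*t = (3*(2*t))*t = (6*t)*t = 6*t**2)
Y(B(7, 4)) - 1*(-1800) = 6*(sqrt(-5 + 4)/7)**2 - 1*(-1800) = 6*(sqrt(-1)/7)**2 + 1800 = 6*(I/7)**2 + 1800 = 6*(-1/49) + 1800 = -6/49 + 1800 = 88194/49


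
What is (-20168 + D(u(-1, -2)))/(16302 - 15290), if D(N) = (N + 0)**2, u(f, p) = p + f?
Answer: -20159/1012 ≈ -19.920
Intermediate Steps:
u(f, p) = f + p
D(N) = N**2
(-20168 + D(u(-1, -2)))/(16302 - 15290) = (-20168 + (-1 - 2)**2)/(16302 - 15290) = (-20168 + (-3)**2)/1012 = (-20168 + 9)*(1/1012) = -20159*1/1012 = -20159/1012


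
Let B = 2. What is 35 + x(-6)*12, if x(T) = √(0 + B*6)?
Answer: 35 + 24*√3 ≈ 76.569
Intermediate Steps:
x(T) = 2*√3 (x(T) = √(0 + 2*6) = √(0 + 12) = √12 = 2*√3)
35 + x(-6)*12 = 35 + (2*√3)*12 = 35 + 24*√3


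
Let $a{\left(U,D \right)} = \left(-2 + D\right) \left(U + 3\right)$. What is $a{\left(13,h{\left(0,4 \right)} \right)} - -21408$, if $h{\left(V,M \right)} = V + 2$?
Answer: $21408$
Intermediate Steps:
$h{\left(V,M \right)} = 2 + V$
$a{\left(U,D \right)} = \left(-2 + D\right) \left(3 + U\right)$
$a{\left(13,h{\left(0,4 \right)} \right)} - -21408 = \left(-6 - 26 + 3 \left(2 + 0\right) + \left(2 + 0\right) 13\right) - -21408 = \left(-6 - 26 + 3 \cdot 2 + 2 \cdot 13\right) + 21408 = \left(-6 - 26 + 6 + 26\right) + 21408 = 0 + 21408 = 21408$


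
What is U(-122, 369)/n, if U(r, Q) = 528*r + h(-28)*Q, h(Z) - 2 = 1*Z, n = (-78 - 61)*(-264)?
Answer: -12335/6116 ≈ -2.0168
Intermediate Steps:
n = 36696 (n = -139*(-264) = 36696)
h(Z) = 2 + Z (h(Z) = 2 + 1*Z = 2 + Z)
U(r, Q) = -26*Q + 528*r (U(r, Q) = 528*r + (2 - 28)*Q = 528*r - 26*Q = -26*Q + 528*r)
U(-122, 369)/n = (-26*369 + 528*(-122))/36696 = (-9594 - 64416)*(1/36696) = -74010*1/36696 = -12335/6116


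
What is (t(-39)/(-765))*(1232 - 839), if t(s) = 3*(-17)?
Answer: 131/5 ≈ 26.200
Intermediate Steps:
t(s) = -51
(t(-39)/(-765))*(1232 - 839) = (-51/(-765))*(1232 - 839) = -51*(-1/765)*393 = (1/15)*393 = 131/5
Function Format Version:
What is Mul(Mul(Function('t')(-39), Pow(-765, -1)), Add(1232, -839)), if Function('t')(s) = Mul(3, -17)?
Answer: Rational(131, 5) ≈ 26.200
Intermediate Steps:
Function('t')(s) = -51
Mul(Mul(Function('t')(-39), Pow(-765, -1)), Add(1232, -839)) = Mul(Mul(-51, Pow(-765, -1)), Add(1232, -839)) = Mul(Mul(-51, Rational(-1, 765)), 393) = Mul(Rational(1, 15), 393) = Rational(131, 5)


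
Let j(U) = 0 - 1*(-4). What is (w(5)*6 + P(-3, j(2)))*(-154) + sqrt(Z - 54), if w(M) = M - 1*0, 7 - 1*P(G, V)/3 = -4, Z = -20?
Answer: -9702 + I*sqrt(74) ≈ -9702.0 + 8.6023*I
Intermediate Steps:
j(U) = 4 (j(U) = 0 + 4 = 4)
P(G, V) = 33 (P(G, V) = 21 - 3*(-4) = 21 + 12 = 33)
w(M) = M (w(M) = M + 0 = M)
(w(5)*6 + P(-3, j(2)))*(-154) + sqrt(Z - 54) = (5*6 + 33)*(-154) + sqrt(-20 - 54) = (30 + 33)*(-154) + sqrt(-74) = 63*(-154) + I*sqrt(74) = -9702 + I*sqrt(74)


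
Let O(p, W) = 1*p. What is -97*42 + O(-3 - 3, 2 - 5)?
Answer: -4080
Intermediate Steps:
O(p, W) = p
-97*42 + O(-3 - 3, 2 - 5) = -97*42 + (-3 - 3) = -4074 - 6 = -4080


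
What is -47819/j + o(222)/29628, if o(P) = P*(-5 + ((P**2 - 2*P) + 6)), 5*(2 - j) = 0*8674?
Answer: -58128997/2469 ≈ -23544.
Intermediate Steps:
j = 2 (j = 2 - 0*8674 = 2 - 1/5*0 = 2 + 0 = 2)
o(P) = P*(1 + P**2 - 2*P) (o(P) = P*(-5 + (6 + P**2 - 2*P)) = P*(1 + P**2 - 2*P))
-47819/j + o(222)/29628 = -47819/2 + (222*(1 + 222**2 - 2*222))/29628 = -47819*1/2 + (222*(1 + 49284 - 444))*(1/29628) = -47819/2 + (222*48841)*(1/29628) = -47819/2 + 10842702*(1/29628) = -47819/2 + 1807117/4938 = -58128997/2469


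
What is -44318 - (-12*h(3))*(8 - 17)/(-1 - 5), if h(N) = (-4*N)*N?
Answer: -44966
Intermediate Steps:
h(N) = -4*N²
-44318 - (-12*h(3))*(8 - 17)/(-1 - 5) = -44318 - (-(-48)*3²)*(8 - 17)/(-1 - 5) = -44318 - (-(-48)*9)*(-9/(-6)) = -44318 - (-12*(-36))*(-9*(-⅙)) = -44318 - 432*3/2 = -44318 - 1*648 = -44318 - 648 = -44966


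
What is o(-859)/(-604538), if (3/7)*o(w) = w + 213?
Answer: 2261/906807 ≈ 0.0024934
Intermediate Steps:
o(w) = 497 + 7*w/3 (o(w) = 7*(w + 213)/3 = 7*(213 + w)/3 = 497 + 7*w/3)
o(-859)/(-604538) = (497 + (7/3)*(-859))/(-604538) = (497 - 6013/3)*(-1/604538) = -4522/3*(-1/604538) = 2261/906807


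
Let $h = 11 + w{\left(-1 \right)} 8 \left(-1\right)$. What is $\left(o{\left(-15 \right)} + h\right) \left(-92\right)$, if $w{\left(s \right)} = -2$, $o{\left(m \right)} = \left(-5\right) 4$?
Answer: $-644$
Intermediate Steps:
$o{\left(m \right)} = -20$
$h = 27$ ($h = 11 - 2 \cdot 8 \left(-1\right) = 11 - -16 = 11 + 16 = 27$)
$\left(o{\left(-15 \right)} + h\right) \left(-92\right) = \left(-20 + 27\right) \left(-92\right) = 7 \left(-92\right) = -644$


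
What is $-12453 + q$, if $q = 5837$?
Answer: $-6616$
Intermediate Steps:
$-12453 + q = -12453 + 5837 = -6616$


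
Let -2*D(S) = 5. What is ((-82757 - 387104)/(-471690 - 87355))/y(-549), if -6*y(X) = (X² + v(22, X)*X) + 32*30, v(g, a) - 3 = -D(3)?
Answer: -1879444/111563579245 ≈ -1.6846e-5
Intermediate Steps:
D(S) = -5/2 (D(S) = -½*5 = -5/2)
v(g, a) = 11/2 (v(g, a) = 3 - 1*(-5/2) = 3 + 5/2 = 11/2)
y(X) = -160 - 11*X/12 - X²/6 (y(X) = -((X² + 11*X/2) + 32*30)/6 = -((X² + 11*X/2) + 960)/6 = -(960 + X² + 11*X/2)/6 = -160 - 11*X/12 - X²/6)
((-82757 - 387104)/(-471690 - 87355))/y(-549) = ((-82757 - 387104)/(-471690 - 87355))/(-160 - 11/12*(-549) - ⅙*(-549)²) = (-469861/(-559045))/(-160 + 2013/4 - ⅙*301401) = (-469861*(-1/559045))/(-160 + 2013/4 - 100467/2) = 469861/(559045*(-199561/4)) = (469861/559045)*(-4/199561) = -1879444/111563579245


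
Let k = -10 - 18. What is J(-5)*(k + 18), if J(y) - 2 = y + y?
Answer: 80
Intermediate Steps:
k = -28
J(y) = 2 + 2*y (J(y) = 2 + (y + y) = 2 + 2*y)
J(-5)*(k + 18) = (2 + 2*(-5))*(-28 + 18) = (2 - 10)*(-10) = -8*(-10) = 80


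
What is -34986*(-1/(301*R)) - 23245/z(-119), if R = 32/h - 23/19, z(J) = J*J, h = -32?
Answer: -33017556/608923 ≈ -54.223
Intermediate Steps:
z(J) = J**2
R = -42/19 (R = 32/(-32) - 23/19 = 32*(-1/32) - 23*1/19 = -1 - 23/19 = -42/19 ≈ -2.2105)
-34986*(-1/(301*R)) - 23245/z(-119) = -34986/((-42/19*(-301))) - 23245/((-119)**2) = -34986/12642/19 - 23245/14161 = -34986*19/12642 - 23245*1/14161 = -2261/43 - 23245/14161 = -33017556/608923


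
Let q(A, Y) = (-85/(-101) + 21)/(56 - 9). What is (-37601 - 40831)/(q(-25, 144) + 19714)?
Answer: -93079176/23396141 ≈ -3.9784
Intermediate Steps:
q(A, Y) = 2206/4747 (q(A, Y) = (-85*(-1/101) + 21)/47 = (85/101 + 21)*(1/47) = (2206/101)*(1/47) = 2206/4747)
(-37601 - 40831)/(q(-25, 144) + 19714) = (-37601 - 40831)/(2206/4747 + 19714) = -78432/93584564/4747 = -78432*4747/93584564 = -93079176/23396141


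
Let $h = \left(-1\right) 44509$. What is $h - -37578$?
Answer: $-6931$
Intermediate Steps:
$h = -44509$
$h - -37578 = -44509 - -37578 = -44509 + 37578 = -6931$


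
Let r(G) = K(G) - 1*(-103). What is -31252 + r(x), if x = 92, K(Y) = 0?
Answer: -31149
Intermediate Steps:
r(G) = 103 (r(G) = 0 - 1*(-103) = 0 + 103 = 103)
-31252 + r(x) = -31252 + 103 = -31149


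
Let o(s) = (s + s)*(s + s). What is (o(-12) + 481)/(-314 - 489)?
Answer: -1057/803 ≈ -1.3163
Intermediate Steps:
o(s) = 4*s² (o(s) = (2*s)*(2*s) = 4*s²)
(o(-12) + 481)/(-314 - 489) = (4*(-12)² + 481)/(-314 - 489) = (4*144 + 481)/(-803) = (576 + 481)*(-1/803) = 1057*(-1/803) = -1057/803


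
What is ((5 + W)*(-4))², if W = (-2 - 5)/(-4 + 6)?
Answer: 36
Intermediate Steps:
W = -7/2 ≈ -3.5000
((5 + W)*(-4))² = ((5 - 7/2)*(-4))² = ((3/2)*(-4))² = (-6)² = 36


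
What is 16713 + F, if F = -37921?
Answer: -21208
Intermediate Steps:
16713 + F = 16713 - 37921 = -21208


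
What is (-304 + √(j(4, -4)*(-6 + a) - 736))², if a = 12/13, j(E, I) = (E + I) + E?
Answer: 1191576/13 - 1216*I*√31954/13 ≈ 91660.0 - 16721.0*I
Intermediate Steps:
j(E, I) = I + 2*E
a = 12/13 (a = 12*(1/13) = 12/13 ≈ 0.92308)
(-304 + √(j(4, -4)*(-6 + a) - 736))² = (-304 + √((-4 + 2*4)*(-6 + 12/13) - 736))² = (-304 + √((-4 + 8)*(-66/13) - 736))² = (-304 + √(4*(-66/13) - 736))² = (-304 + √(-264/13 - 736))² = (-304 + √(-9832/13))² = (-304 + 2*I*√31954/13)²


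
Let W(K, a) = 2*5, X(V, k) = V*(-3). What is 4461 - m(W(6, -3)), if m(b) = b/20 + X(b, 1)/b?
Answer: 8927/2 ≈ 4463.5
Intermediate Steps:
X(V, k) = -3*V
W(K, a) = 10
m(b) = -3 + b/20 (m(b) = b/20 + (-3*b)/b = b*(1/20) - 3 = b/20 - 3 = -3 + b/20)
4461 - m(W(6, -3)) = 4461 - (-3 + (1/20)*10) = 4461 - (-3 + ½) = 4461 - 1*(-5/2) = 4461 + 5/2 = 8927/2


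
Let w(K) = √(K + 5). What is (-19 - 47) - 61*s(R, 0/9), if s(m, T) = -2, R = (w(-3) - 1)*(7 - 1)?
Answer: 56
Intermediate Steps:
w(K) = √(5 + K)
R = -6 + 6*√2 (R = (√(5 - 3) - 1)*(7 - 1) = (√2 - 1)*6 = (-1 + √2)*6 = -6 + 6*√2 ≈ 2.4853)
(-19 - 47) - 61*s(R, 0/9) = (-19 - 47) - 61*(-2) = -66 + 122 = 56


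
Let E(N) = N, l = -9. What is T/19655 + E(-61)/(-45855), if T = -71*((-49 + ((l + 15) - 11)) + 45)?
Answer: 1220012/36051201 ≈ 0.033841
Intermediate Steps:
T = 639 (T = -71*((-49 + ((-9 + 15) - 11)) + 45) = -71*((-49 + (6 - 11)) + 45) = -71*((-49 - 5) + 45) = -71*(-54 + 45) = -71*(-9) = 639)
T/19655 + E(-61)/(-45855) = 639/19655 - 61/(-45855) = 639*(1/19655) - 61*(-1/45855) = 639/19655 + 61/45855 = 1220012/36051201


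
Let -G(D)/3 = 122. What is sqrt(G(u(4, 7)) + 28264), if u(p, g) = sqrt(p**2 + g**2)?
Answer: sqrt(27898) ≈ 167.03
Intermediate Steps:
u(p, g) = sqrt(g**2 + p**2)
G(D) = -366 (G(D) = -3*122 = -366)
sqrt(G(u(4, 7)) + 28264) = sqrt(-366 + 28264) = sqrt(27898)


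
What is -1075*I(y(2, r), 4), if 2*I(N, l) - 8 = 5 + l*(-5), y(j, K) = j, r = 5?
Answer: 7525/2 ≈ 3762.5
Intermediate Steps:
I(N, l) = 13/2 - 5*l/2 (I(N, l) = 4 + (5 + l*(-5))/2 = 4 + (5 - 5*l)/2 = 4 + (5/2 - 5*l/2) = 13/2 - 5*l/2)
-1075*I(y(2, r), 4) = -1075*(13/2 - 5/2*4) = -1075*(13/2 - 10) = -1075*(-7/2) = 7525/2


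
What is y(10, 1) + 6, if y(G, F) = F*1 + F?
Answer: 8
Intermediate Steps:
y(G, F) = 2*F (y(G, F) = F + F = 2*F)
y(10, 1) + 6 = 2*1 + 6 = 2 + 6 = 8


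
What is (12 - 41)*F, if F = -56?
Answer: 1624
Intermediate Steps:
(12 - 41)*F = (12 - 41)*(-56) = -29*(-56) = 1624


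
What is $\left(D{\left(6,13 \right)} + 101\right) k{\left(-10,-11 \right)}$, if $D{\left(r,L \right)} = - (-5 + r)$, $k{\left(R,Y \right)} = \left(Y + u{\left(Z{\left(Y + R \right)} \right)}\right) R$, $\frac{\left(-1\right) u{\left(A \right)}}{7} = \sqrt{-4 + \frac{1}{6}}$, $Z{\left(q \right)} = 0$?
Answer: $11000 + \frac{3500 i \sqrt{138}}{3} \approx 11000.0 + 13705.0 i$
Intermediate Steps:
$u{\left(A \right)} = - \frac{7 i \sqrt{138}}{6}$ ($u{\left(A \right)} = - 7 \sqrt{-4 + \frac{1}{6}} = - 7 \sqrt{- \frac{23}{6}} = - 7 \frac{i \sqrt{138}}{6} = - \frac{7 i \sqrt{138}}{6}$)
$k{\left(R,Y \right)} = R \left(Y - \frac{7 i \sqrt{138}}{6}\right)$ ($k{\left(R,Y \right)} = \left(Y - \frac{7 i \sqrt{138}}{6}\right) R = R \left(Y - \frac{7 i \sqrt{138}}{6}\right)$)
$D{\left(r,L \right)} = 5 - r$
$\left(D{\left(6,13 \right)} + 101\right) k{\left(-10,-11 \right)} = \left(\left(5 - 6\right) + 101\right) \frac{1}{6} \left(-10\right) \left(6 \left(-11\right) - 7 i \sqrt{138}\right) = \left(\left(5 - 6\right) + 101\right) \frac{1}{6} \left(-10\right) \left(-66 - 7 i \sqrt{138}\right) = \left(-1 + 101\right) \left(110 + \frac{35 i \sqrt{138}}{3}\right) = 100 \left(110 + \frac{35 i \sqrt{138}}{3}\right) = 11000 + \frac{3500 i \sqrt{138}}{3}$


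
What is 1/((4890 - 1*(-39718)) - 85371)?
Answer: -1/40763 ≈ -2.4532e-5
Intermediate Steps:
1/((4890 - 1*(-39718)) - 85371) = 1/((4890 + 39718) - 85371) = 1/(44608 - 85371) = 1/(-40763) = -1/40763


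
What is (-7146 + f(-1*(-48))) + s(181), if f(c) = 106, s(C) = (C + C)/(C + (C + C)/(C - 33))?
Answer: -527852/75 ≈ -7038.0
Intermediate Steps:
s(C) = 2*C/(C + 2*C/(-33 + C)) (s(C) = (2*C)/(C + (2*C)/(-33 + C)) = (2*C)/(C + 2*C/(-33 + C)) = 2*C/(C + 2*C/(-33 + C)))
(-7146 + f(-1*(-48))) + s(181) = (-7146 + 106) + 2*(-33 + 181)/(-31 + 181) = -7040 + 2*148/150 = -7040 + 2*(1/150)*148 = -7040 + 148/75 = -527852/75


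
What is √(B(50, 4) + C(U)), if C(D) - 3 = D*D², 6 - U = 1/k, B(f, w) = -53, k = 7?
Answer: √362397/49 ≈ 12.286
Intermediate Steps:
U = 41/7 (U = 6 - 1/7 = 6 - 1*⅐ = 6 - ⅐ = 41/7 ≈ 5.8571)
C(D) = 3 + D³ (C(D) = 3 + D*D² = 3 + D³)
√(B(50, 4) + C(U)) = √(-53 + (3 + (41/7)³)) = √(-53 + (3 + 68921/343)) = √(-53 + 69950/343) = √(51771/343) = √362397/49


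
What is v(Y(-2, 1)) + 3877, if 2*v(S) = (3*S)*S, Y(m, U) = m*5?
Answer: 4027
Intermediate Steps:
Y(m, U) = 5*m
v(S) = 3*S**2/2 (v(S) = ((3*S)*S)/2 = (3*S**2)/2 = 3*S**2/2)
v(Y(-2, 1)) + 3877 = 3*(5*(-2))**2/2 + 3877 = (3/2)*(-10)**2 + 3877 = (3/2)*100 + 3877 = 150 + 3877 = 4027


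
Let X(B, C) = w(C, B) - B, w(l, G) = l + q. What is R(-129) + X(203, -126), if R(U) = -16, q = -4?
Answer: -349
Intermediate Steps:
w(l, G) = -4 + l (w(l, G) = l - 4 = -4 + l)
X(B, C) = -4 + C - B (X(B, C) = (-4 + C) - B = -4 + C - B)
R(-129) + X(203, -126) = -16 + (-4 - 126 - 1*203) = -16 + (-4 - 126 - 203) = -16 - 333 = -349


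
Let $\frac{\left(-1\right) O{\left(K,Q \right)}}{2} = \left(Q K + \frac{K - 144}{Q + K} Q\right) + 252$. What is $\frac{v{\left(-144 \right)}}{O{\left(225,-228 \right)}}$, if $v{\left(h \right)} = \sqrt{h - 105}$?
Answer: $\frac{i \sqrt{249}}{89784} \approx 0.00017575 i$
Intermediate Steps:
$v{\left(h \right)} = \sqrt{-105 + h}$
$O{\left(K,Q \right)} = -504 - 2 K Q - \frac{2 Q \left(-144 + K\right)}{K + Q}$ ($O{\left(K,Q \right)} = - 2 \left(\left(Q K + \frac{K - 144}{Q + K} Q\right) + 252\right) = - 2 \left(\left(K Q + \frac{-144 + K}{K + Q} Q\right) + 252\right) = - 2 \left(\left(K Q + \frac{Q \left(-144 + K\right)}{K + Q}\right) + 252\right) = - 2 \left(252 + K Q + \frac{Q \left(-144 + K\right)}{K + Q}\right) = -504 - 2 K Q - \frac{2 Q \left(-144 + K\right)}{K + Q}$)
$\frac{v{\left(-144 \right)}}{O{\left(225,-228 \right)}} = \frac{\sqrt{-105 - 144}}{2 \frac{1}{225 - 228} \left(\left(-252\right) 225 - -24624 - 225 \left(-228\right) - 225 \left(-228\right)^{2} - - 228 \cdot 225^{2}\right)} = \frac{\sqrt{-249}}{2 \frac{1}{-3} \left(-56700 + 24624 + 51300 - 225 \cdot 51984 - \left(-228\right) 50625\right)} = \frac{i \sqrt{249}}{2 \left(- \frac{1}{3}\right) \left(-56700 + 24624 + 51300 - 11696400 + 11542500\right)} = \frac{i \sqrt{249}}{2 \left(- \frac{1}{3}\right) \left(-134676\right)} = \frac{i \sqrt{249}}{89784}$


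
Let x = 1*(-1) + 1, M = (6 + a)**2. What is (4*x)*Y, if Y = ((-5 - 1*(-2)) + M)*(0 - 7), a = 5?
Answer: 0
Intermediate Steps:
M = 121 (M = (6 + 5)**2 = 11**2 = 121)
x = 0 (x = -1 + 1 = 0)
Y = -826 (Y = ((-5 - 1*(-2)) + 121)*(0 - 7) = ((-5 + 2) + 121)*(-7) = (-3 + 121)*(-7) = 118*(-7) = -826)
(4*x)*Y = (4*0)*(-826) = 0*(-826) = 0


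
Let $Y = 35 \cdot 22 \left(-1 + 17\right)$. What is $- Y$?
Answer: $-12320$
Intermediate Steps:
$Y = 12320$ ($Y = 770 \cdot 16 = 12320$)
$- Y = \left(-1\right) 12320 = -12320$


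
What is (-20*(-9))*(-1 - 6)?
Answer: -1260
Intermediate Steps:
(-20*(-9))*(-1 - 6) = 180*(-7) = -1260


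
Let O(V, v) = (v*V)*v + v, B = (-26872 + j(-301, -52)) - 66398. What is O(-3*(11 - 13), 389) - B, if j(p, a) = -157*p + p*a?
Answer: 938676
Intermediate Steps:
j(p, a) = -157*p + a*p
B = -30361 (B = (-26872 - 301*(-157 - 52)) - 66398 = (-26872 - 301*(-209)) - 66398 = (-26872 + 62909) - 66398 = 36037 - 66398 = -30361)
O(V, v) = v + V*v² (O(V, v) = (V*v)*v + v = V*v² + v = v + V*v²)
O(-3*(11 - 13), 389) - B = 389*(1 - 3*(11 - 13)*389) - 1*(-30361) = 389*(1 - 3*(-2)*389) + 30361 = 389*(1 + 6*389) + 30361 = 389*(1 + 2334) + 30361 = 389*2335 + 30361 = 908315 + 30361 = 938676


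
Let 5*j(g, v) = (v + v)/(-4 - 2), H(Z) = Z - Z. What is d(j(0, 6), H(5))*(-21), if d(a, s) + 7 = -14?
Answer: 441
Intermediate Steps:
H(Z) = 0
j(g, v) = -v/15 (j(g, v) = ((v + v)/(-4 - 2))/5 = ((2*v)/(-6))/5 = ((2*v)*(-⅙))/5 = (-v/3)/5 = -v/15)
d(a, s) = -21 (d(a, s) = -7 - 14 = -21)
d(j(0, 6), H(5))*(-21) = -21*(-21) = 441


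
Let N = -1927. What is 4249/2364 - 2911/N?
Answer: 367547/111108 ≈ 3.3080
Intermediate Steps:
4249/2364 - 2911/N = 4249/2364 - 2911/(-1927) = 4249*(1/2364) - 2911*(-1/1927) = 4249/2364 + 71/47 = 367547/111108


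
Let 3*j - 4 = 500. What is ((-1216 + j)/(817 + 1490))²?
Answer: 1098304/5322249 ≈ 0.20636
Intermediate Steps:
j = 168 (j = 4/3 + (⅓)*500 = 4/3 + 500/3 = 168)
((-1216 + j)/(817 + 1490))² = ((-1216 + 168)/(817 + 1490))² = (-1048/2307)² = 1098304/5322249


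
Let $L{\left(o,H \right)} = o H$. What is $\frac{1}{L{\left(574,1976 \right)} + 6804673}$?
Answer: $\frac{1}{7938897} \approx 1.2596 \cdot 10^{-7}$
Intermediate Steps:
$L{\left(o,H \right)} = H o$
$\frac{1}{L{\left(574,1976 \right)} + 6804673} = \frac{1}{1976 \cdot 574 + 6804673} = \frac{1}{1134224 + 6804673} = \frac{1}{7938897}$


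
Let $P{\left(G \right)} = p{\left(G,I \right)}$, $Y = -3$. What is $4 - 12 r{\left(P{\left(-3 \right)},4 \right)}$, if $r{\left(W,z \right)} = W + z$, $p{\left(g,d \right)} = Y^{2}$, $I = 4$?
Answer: $-152$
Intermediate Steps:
$p{\left(g,d \right)} = 9$ ($p{\left(g,d \right)} = \left(-3\right)^{2} = 9$)
$P{\left(G \right)} = 9$
$4 - 12 r{\left(P{\left(-3 \right)},4 \right)} = 4 - 12 \left(9 + 4\right) = 4 - 156 = -152$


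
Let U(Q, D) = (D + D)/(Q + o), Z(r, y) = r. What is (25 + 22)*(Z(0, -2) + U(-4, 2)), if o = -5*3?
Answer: -188/19 ≈ -9.8947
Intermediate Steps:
o = -15
U(Q, D) = 2*D/(-15 + Q) (U(Q, D) = (D + D)/(Q - 15) = (2*D)/(-15 + Q) = 2*D/(-15 + Q))
(25 + 22)*(Z(0, -2) + U(-4, 2)) = (25 + 22)*(0 + 2*2/(-15 - 4)) = 47*(0 + 2*2/(-19)) = 47*(0 + 2*2*(-1/19)) = 47*(0 - 4/19) = 47*(-4/19) = -188/19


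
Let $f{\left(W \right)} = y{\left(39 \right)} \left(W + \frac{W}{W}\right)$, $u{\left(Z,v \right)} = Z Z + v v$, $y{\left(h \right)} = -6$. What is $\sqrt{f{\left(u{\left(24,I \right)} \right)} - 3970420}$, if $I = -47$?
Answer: $8 i \sqrt{62299} \approx 1996.8 i$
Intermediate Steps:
$u{\left(Z,v \right)} = Z^{2} + v^{2}$
$f{\left(W \right)} = -6 - 6 W$ ($f{\left(W \right)} = - 6 \left(W + \frac{W}{W}\right) = - 6 \left(W + 1\right) = - 6 \left(1 + W\right) = -6 - 6 W$)
$\sqrt{f{\left(u{\left(24,I \right)} \right)} - 3970420} = \sqrt{\left(-6 - 6 \left(24^{2} + \left(-47\right)^{2}\right)\right) - 3970420} = \sqrt{\left(-6 - 6 \left(576 + 2209\right)\right) - 3970420} = \sqrt{\left(-6 - 16710\right) - 3970420} = \sqrt{-16716 - 3970420} = \sqrt{-3987136} = 8 i \sqrt{62299}$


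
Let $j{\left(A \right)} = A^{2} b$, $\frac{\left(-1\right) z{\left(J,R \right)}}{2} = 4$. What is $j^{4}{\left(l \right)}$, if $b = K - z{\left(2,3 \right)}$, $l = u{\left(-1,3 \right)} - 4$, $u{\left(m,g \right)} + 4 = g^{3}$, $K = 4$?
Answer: $352171163218176$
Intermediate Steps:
$z{\left(J,R \right)} = -8$ ($z{\left(J,R \right)} = \left(-2\right) 4 = -8$)
$u{\left(m,g \right)} = -4 + g^{3}$
$l = 19$ ($l = \left(-4 + 3^{3}\right) - 4 = \left(-4 + 27\right) - 4 = 23 - 4 = 19$)
$b = 12$ ($b = 4 - -8 = 4 + 8 = 12$)
$j{\left(A \right)} = 12 A^{2}$ ($j{\left(A \right)} = A^{2} \cdot 12 = 12 A^{2}$)
$j^{4}{\left(l \right)} = \left(12 \cdot 19^{2}\right)^{4} = \left(12 \cdot 361\right)^{4} = 4332^{4} = 352171163218176$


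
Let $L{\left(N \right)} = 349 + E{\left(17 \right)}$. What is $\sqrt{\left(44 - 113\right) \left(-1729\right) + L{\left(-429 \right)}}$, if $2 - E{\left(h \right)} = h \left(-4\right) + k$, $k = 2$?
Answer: $9 \sqrt{1478} \approx 346.0$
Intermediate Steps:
$E{\left(h \right)} = 4 h$ ($E{\left(h \right)} = 2 - \left(h \left(-4\right) + 2\right) = 2 - \left(- 4 h + 2\right) = 2 - \left(2 - 4 h\right) = 2 + \left(-2 + 4 h\right) = 4 h$)
$L{\left(N \right)} = 417$ ($L{\left(N \right)} = 349 + 4 \cdot 17 = 349 + 68 = 417$)
$\sqrt{\left(44 - 113\right) \left(-1729\right) + L{\left(-429 \right)}} = \sqrt{\left(44 - 113\right) \left(-1729\right) + 417} = \sqrt{\left(-69\right) \left(-1729\right) + 417} = \sqrt{119301 + 417} = \sqrt{119718} = 9 \sqrt{1478}$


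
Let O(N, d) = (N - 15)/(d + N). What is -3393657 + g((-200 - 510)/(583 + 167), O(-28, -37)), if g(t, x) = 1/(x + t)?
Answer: -943437621/278 ≈ -3.3937e+6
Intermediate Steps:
O(N, d) = (-15 + N)/(N + d)
g(t, x) = 1/(t + x)
-3393657 + g((-200 - 510)/(583 + 167), O(-28, -37)) = -3393657 + 1/((-200 - 510)/(583 + 167) + (-15 - 28)/(-28 - 37)) = -3393657 + 1/(-710/750 - 43/(-65)) = -3393657 + 1/(-710*1/750 - 1/65*(-43)) = -3393657 + 1/(-71/75 + 43/65) = -3393657 + 1/(-278/975) = -3393657 - 975/278 = -943437621/278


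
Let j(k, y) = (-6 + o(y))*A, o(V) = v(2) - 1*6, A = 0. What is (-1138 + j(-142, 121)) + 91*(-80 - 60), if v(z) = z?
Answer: -13878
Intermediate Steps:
o(V) = -4 (o(V) = 2 - 1*6 = 2 - 6 = -4)
j(k, y) = 0 (j(k, y) = (-6 - 4)*0 = -10*0 = 0)
(-1138 + j(-142, 121)) + 91*(-80 - 60) = (-1138 + 0) + 91*(-80 - 60) = -1138 + 91*(-140) = -1138 - 12740 = -13878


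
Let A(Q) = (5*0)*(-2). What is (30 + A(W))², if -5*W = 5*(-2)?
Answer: 900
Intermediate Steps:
W = 2 (W = -(-2) = -⅕*(-10) = 2)
A(Q) = 0 (A(Q) = 0*(-2) = 0)
(30 + A(W))² = (30 + 0)² = 30² = 900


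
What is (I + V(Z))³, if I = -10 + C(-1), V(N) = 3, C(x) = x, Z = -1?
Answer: -512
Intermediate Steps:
I = -11 (I = -10 - 1 = -11)
(I + V(Z))³ = (-11 + 3)³ = (-8)³ = -512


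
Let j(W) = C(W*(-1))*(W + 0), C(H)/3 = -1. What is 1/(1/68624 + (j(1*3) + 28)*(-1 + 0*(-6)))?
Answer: -68624/1303855 ≈ -0.052632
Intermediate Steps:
C(H) = -3 (C(H) = 3*(-1) = -3)
j(W) = -3*W (j(W) = -3*(W + 0) = -3*W)
1/(1/68624 + (j(1*3) + 28)*(-1 + 0*(-6))) = 1/(1/68624 + (-3*3 + 28)*(-1 + 0*(-6))) = 1/(1/68624 + (-3*3 + 28)*(-1 + 0)) = 1/(1/68624 + (-9 + 28)*(-1)) = 1/(1/68624 + 19*(-1)) = 1/(1/68624 - 19) = 1/(-1303855/68624) = -68624/1303855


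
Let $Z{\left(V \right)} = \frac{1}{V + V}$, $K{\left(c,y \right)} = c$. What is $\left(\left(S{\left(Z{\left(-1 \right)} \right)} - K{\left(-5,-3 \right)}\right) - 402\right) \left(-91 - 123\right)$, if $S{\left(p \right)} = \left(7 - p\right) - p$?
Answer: $83246$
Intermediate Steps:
$Z{\left(V \right)} = \frac{1}{2 V}$
$S{\left(p \right)} = 7 - 2 p$
$\left(\left(S{\left(Z{\left(-1 \right)} \right)} - K{\left(-5,-3 \right)}\right) - 402\right) \left(-91 - 123\right) = \left(\left(\left(7 - 2 \frac{1}{2 \left(-1\right)}\right) - -5\right) - 402\right) \left(-91 - 123\right) = \left(\left(\left(7 - 2 \cdot \frac{1}{2} \left(-1\right)\right) + 5\right) - 402\right) \left(-91 - 123\right) = \left(\left(\left(7 - -1\right) + 5\right) - 402\right) \left(-214\right) = \left(\left(\left(7 + 1\right) + 5\right) - 402\right) \left(-214\right) = \left(\left(8 + 5\right) - 402\right) \left(-214\right) = \left(13 - 402\right) \left(-214\right) = \left(-389\right) \left(-214\right) = 83246$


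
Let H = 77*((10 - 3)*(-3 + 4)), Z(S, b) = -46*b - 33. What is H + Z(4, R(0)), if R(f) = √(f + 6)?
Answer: 506 - 46*√6 ≈ 393.32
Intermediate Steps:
R(f) = √(6 + f)
Z(S, b) = -33 - 46*b
H = 539 (H = 77*(7*1) = 77*7 = 539)
H + Z(4, R(0)) = 539 + (-33 - 46*√(6 + 0)) = 539 + (-33 - 46*√6) = 506 - 46*√6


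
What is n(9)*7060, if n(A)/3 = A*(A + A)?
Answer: 3431160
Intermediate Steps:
n(A) = 6*A² (n(A) = 3*(A*(A + A)) = 3*(A*(2*A)) = 3*(2*A²) = 6*A²)
n(9)*7060 = (6*9²)*7060 = (6*81)*7060 = 486*7060 = 3431160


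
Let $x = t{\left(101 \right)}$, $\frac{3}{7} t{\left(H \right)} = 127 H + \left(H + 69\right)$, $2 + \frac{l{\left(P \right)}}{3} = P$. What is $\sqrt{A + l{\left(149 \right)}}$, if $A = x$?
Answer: $\frac{\sqrt{276906}}{3} \approx 175.41$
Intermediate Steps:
$l{\left(P \right)} = -6 + 3 P$
$t{\left(H \right)} = 161 + \frac{896 H}{3}$ ($t{\left(H \right)} = \frac{7 \left(127 H + \left(H + 69\right)\right)}{3} = \frac{7 \left(127 H + \left(69 + H\right)\right)}{3} = \frac{7 \left(69 + 128 H\right)}{3} = 161 + \frac{896 H}{3}$)
$x = \frac{90979}{3}$ ($x = 161 + \frac{896}{3} \cdot 101 = 161 + \frac{90496}{3} = \frac{90979}{3} \approx 30326.0$)
$A = \frac{90979}{3} \approx 30326.0$
$\sqrt{A + l{\left(149 \right)}} = \sqrt{\frac{90979}{3} + \left(-6 + 3 \cdot 149\right)} = \sqrt{\frac{90979}{3} + \left(-6 + 447\right)} = \sqrt{\frac{90979}{3} + 441} = \sqrt{\frac{92302}{3}} = \frac{\sqrt{276906}}{3}$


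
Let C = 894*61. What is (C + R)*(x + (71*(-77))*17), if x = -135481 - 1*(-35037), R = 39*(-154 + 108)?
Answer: -10199019420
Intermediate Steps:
C = 54534
R = -1794 (R = 39*(-46) = -1794)
x = -100444 (x = -135481 + 35037 = -100444)
(C + R)*(x + (71*(-77))*17) = (54534 - 1794)*(-100444 + (71*(-77))*17) = 52740*(-100444 - 5467*17) = 52740*(-100444 - 92939) = 52740*(-193383) = -10199019420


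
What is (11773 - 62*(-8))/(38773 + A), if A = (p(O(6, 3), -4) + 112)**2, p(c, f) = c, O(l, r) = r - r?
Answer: 12269/51317 ≈ 0.23908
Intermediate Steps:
O(l, r) = 0
A = 12544 (A = (0 + 112)**2 = 112**2 = 12544)
(11773 - 62*(-8))/(38773 + A) = (11773 - 62*(-8))/(38773 + 12544) = (11773 + 496)/51317 = 12269*(1/51317) = 12269/51317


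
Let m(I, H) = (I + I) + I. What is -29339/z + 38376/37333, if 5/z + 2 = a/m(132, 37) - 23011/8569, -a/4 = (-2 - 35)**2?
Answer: 1563893775532984/14395791465 ≈ 1.0864e+5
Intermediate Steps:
m(I, H) = 3*I (m(I, H) = 2*I + I = 3*I)
a = -5476 (a = -4*(-2 - 35)**2 = -4*(-37)**2 = -4*1369 = -5476)
z = -385605/1427792 (z = 5/(-2 + (-5476/(3*132) - 23011/8569)) = 5/(-2 + (-5476/396 - 23011*1/8569)) = 5/(-2 + (-5476*1/396 - 23011/8569)) = 5/(-2 + (-1369/99 - 23011/8569)) = 5/(-2 - 1273550/77121) = 5/(-1427792/77121) = 5*(-77121/1427792) = -385605/1427792 ≈ -0.27007)
-29339/z + 38376/37333 = -29339/(-385605/1427792) + 38376/37333 = -29339*(-1427792/385605) + 38376*(1/37333) = 41889989488/385605 + 38376/37333 = 1563893775532984/14395791465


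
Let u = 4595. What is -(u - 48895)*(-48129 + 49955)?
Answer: 80891800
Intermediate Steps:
-(u - 48895)*(-48129 + 49955) = -(4595 - 48895)*(-48129 + 49955) = -(-44300)*1826 = -1*(-80891800) = 80891800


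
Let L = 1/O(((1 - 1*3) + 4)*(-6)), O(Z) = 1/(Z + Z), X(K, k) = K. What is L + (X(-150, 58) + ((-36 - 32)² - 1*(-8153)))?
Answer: 12603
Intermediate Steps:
O(Z) = 1/(2*Z)
L = -24 (L = 1/(1/(2*((((1 - 1*3) + 4)*(-6))))) = 1/(1/(2*((((1 - 3) + 4)*(-6))))) = 1/(1/(2*(((-2 + 4)*(-6))))) = 1/(1/(2*((2*(-6))))) = 1/((½)/(-12)) = 1/((½)*(-1/12)) = 1/(-1/24) = -24)
L + (X(-150, 58) + ((-36 - 32)² - 1*(-8153))) = -24 + (-150 + ((-36 - 32)² - 1*(-8153))) = -24 + (-150 + ((-68)² + 8153)) = -24 + (-150 + (4624 + 8153)) = -24 + (-150 + 12777) = -24 + 12627 = 12603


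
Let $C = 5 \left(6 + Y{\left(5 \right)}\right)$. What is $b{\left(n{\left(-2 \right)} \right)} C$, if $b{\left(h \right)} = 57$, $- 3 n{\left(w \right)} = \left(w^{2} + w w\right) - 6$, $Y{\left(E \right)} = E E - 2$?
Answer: $8265$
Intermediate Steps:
$Y{\left(E \right)} = -2 + E^{2}$ ($Y{\left(E \right)} = E^{2} - 2 = -2 + E^{2}$)
$n{\left(w \right)} = 2 - \frac{2 w^{2}}{3}$ ($n{\left(w \right)} = - \frac{\left(w^{2} + w w\right) - 6}{3} = - \frac{\left(w^{2} + w^{2}\right) - 6}{3} = - \frac{2 w^{2} - 6}{3} = - \frac{-6 + 2 w^{2}}{3} = 2 - \frac{2 w^{2}}{3}$)
$C = 145$ ($C = 5 \left(6 - \left(2 - 5^{2}\right)\right) = 5 \left(6 + \left(-2 + 25\right)\right) = 5 \left(6 + 23\right) = 5 \cdot 29 = 145$)
$b{\left(n{\left(-2 \right)} \right)} C = 57 \cdot 145 = 8265$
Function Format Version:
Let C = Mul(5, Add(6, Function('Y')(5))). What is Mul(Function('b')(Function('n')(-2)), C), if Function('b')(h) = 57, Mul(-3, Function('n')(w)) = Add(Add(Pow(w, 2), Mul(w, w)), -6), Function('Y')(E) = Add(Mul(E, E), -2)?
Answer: 8265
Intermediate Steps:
Function('Y')(E) = Add(-2, Pow(E, 2)) (Function('Y')(E) = Add(Pow(E, 2), -2) = Add(-2, Pow(E, 2)))
Function('n')(w) = Add(2, Mul(Rational(-2, 3), Pow(w, 2))) (Function('n')(w) = Mul(Rational(-1, 3), Add(Add(Pow(w, 2), Mul(w, w)), -6)) = Mul(Rational(-1, 3), Add(Add(Pow(w, 2), Pow(w, 2)), -6)) = Mul(Rational(-1, 3), Add(Mul(2, Pow(w, 2)), -6)) = Mul(Rational(-1, 3), Add(-6, Mul(2, Pow(w, 2)))) = Add(2, Mul(Rational(-2, 3), Pow(w, 2))))
C = 145 (C = Mul(5, Add(6, Add(-2, Pow(5, 2)))) = Mul(5, Add(6, Add(-2, 25))) = Mul(5, Add(6, 23)) = Mul(5, 29) = 145)
Mul(Function('b')(Function('n')(-2)), C) = Mul(57, 145) = 8265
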